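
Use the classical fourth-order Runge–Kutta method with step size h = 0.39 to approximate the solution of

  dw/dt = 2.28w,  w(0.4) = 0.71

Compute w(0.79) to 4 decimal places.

1.7237

RK4: k1 = f(t_n, w_n); k2 = f(t_n + h/2, w_n + (h/2)·k1); k3 = f(t_n + h/2, w_n + (h/2)·k2); k4 = f(t_n + h, w_n + h·k3); w_{n+1} = w_n + (h/6)·(k1 + 2k2 + 2k3 + k4).
t=0.400000, w=0.710000:
  k1 = f(0.400000, 0.710000) = 1.618800
  k2 = f(0.595000, 1.025666) = 2.338518
  k3 = f(0.595000, 1.166011) = 2.658505
  k4 = f(0.790000, 1.746817) = 3.982743
  w ← 0.710000 + (0.39/6)·(k1 + 2k2 + 2k3 + k4) = 1.723713
w(0.79) ≈ 1.7237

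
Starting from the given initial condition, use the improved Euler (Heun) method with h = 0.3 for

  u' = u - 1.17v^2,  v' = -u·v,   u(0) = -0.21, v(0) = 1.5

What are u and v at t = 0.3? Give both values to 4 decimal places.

-1.2420, 1.8014

Heun on (u,v): k1 = f(t_n, state_n); k2 = f(t_n + h, state_n + h·k1); state_{n+1} = state_n + (h/2)·(k1 + k2).
0.000000: (-0.210000, 1.500000)
  k1 = (-2.842500, 0.315000)
  predictor → (-1.062750, 1.594500)
  k2 = (-4.037393, 1.694555)
  → (-1.241984, 1.801433)
(u(0.3), v(0.3)) ≈ (-1.2420, 1.8014)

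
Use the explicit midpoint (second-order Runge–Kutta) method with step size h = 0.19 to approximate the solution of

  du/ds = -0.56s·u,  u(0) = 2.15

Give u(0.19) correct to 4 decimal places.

Midpoint: k1 = f(s_n, u_n); k2 = f(s_n + h/2, u_n + (h/2)·k1); u_{n+1} = u_n + h·k2.
s=0.000000, u=2.150000:
  k1 = f(0.000000, 2.150000) = 0.000000
  k2 = f(0.095000, 2.150000) = -0.114380
  u ← 2.150000 + 0.19·(-0.114380) = 2.128268
u(0.19) ≈ 2.1283

2.1283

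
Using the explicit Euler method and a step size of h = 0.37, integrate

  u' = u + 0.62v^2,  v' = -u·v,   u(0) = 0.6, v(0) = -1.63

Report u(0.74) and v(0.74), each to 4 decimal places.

2.3301, -0.5965

Euler on (u,v): u_{n+1} = u_n + h·u', v_{n+1} = v_n + h·v'.
0.000000: (0.600000, -1.630000); f=(2.247278, 0.978000) → (1.431493, -1.268140)
0.370000: (1.431493, -1.268140); f=(2.428564, 1.815333) → (2.330061, -0.596467)
(u(0.74), v(0.74)) ≈ (2.3301, -0.5965)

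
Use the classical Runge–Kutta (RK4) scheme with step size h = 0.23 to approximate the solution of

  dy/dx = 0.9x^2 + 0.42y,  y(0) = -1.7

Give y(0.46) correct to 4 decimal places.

RK4: k1 = f(x_n, y_n); k2 = f(x_n + h/2, y_n + (h/2)·k1); k3 = f(x_n + h/2, y_n + (h/2)·k2); k4 = f(x_n + h, y_n + h·k3); y_{n+1} = y_n + (h/6)·(k1 + 2k2 + 2k3 + k4).
x=0.000000, y=-1.700000:
  k1 = f(0.000000, -1.700000) = -0.714000
  k2 = f(0.115000, -1.782110) = -0.736584
  k3 = f(0.115000, -1.784707) = -0.737674
  k4 = f(0.230000, -1.869665) = -0.737649
  y ← -1.700000 + (0.23/6)·(k1 + 2k2 + 2k3 + k4) = -1.868673
x=0.230000, y=-1.868673:
  k1 = f(0.230000, -1.868673) = -0.737233
  k2 = f(0.345000, -1.953455) = -0.713329
  k3 = f(0.345000, -1.950706) = -0.712174
  k4 = f(0.460000, -2.032473) = -0.663199
  y ← -1.868673 + (0.23/6)·(k1 + 2k2 + 2k3 + k4) = -2.031645
y(0.46) ≈ -2.0316

-2.0316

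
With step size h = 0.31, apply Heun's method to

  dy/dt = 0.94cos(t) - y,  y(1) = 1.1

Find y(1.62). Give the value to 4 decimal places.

0.6858

Heun: k1 = f(t_n, y_n); k2 = f(t_n + h, y_n + h·k1); y_{n+1} = y_n + (h/2)·(k1 + k2).
t=1.000000, y=1.100000:
  k1 = f(1.000000, 1.100000) = -0.592116
  k2 = f(1.310000, 0.916444) = -0.674065
  y ← 1.100000 + (0.31/2)·(-0.592116 + (-0.674065)) = 0.903742
t=1.310000, y=0.903742:
  k1 = f(1.310000, 0.903742) = -0.661363
  k2 = f(1.620000, 0.698719) = -0.744952
  y ← 0.903742 + (0.31/2)·(-0.661363 + (-0.744952)) = 0.685763
y(1.62) ≈ 0.6858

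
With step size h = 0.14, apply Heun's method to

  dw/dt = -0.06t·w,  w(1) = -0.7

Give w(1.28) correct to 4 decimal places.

-0.6867

Heun: k1 = f(t_n, w_n); k2 = f(t_n + h, w_n + h·k1); w_{n+1} = w_n + (h/2)·(k1 + k2).
t=1.000000, w=-0.700000:
  k1 = f(1.000000, -0.700000) = 0.042000
  k2 = f(1.140000, -0.694120) = 0.047478
  w ← -0.700000 + (0.14/2)·(0.042000 + 0.047478) = -0.693737
t=1.140000, w=-0.693737:
  k1 = f(1.140000, -0.693737) = 0.047452
  k2 = f(1.280000, -0.687093) = 0.052769
  w ← -0.693737 + (0.14/2)·(0.047452 + 0.052769) = -0.686721
w(1.28) ≈ -0.6867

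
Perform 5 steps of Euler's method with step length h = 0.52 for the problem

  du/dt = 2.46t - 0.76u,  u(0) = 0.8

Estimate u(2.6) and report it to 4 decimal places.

Euler: u_{n+1} = u_n + h·f(t_n, u_n).
t=0.000000, u=0.800000: f=-0.608000 → u ← 0.800000 + 0.52·(-0.608000) = 0.483840
t=0.520000, u=0.483840: f=0.911482 → u ← 0.483840 + 0.52·0.911482 = 0.957810
t=1.040000, u=0.957810: f=1.830464 → u ← 0.957810 + 0.52·1.830464 = 1.909652
t=1.560000, u=1.909652: f=2.386265 → u ← 1.909652 + 0.52·2.386265 = 3.150509
t=2.080000, u=3.150509: f=2.722413 → u ← 3.150509 + 0.52·2.722413 = 4.566164
u(2.6) ≈ 4.5662

4.5662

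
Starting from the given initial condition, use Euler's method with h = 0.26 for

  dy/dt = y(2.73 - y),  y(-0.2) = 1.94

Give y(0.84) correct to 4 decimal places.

Euler: y_{n+1} = y_n + h·f(t_n, y_n).
t=-0.200000, y=1.940000: f=1.532600 → y ← 1.940000 + 0.26·1.532600 = 2.338476
t=0.060000, y=2.338476: f=0.915569 → y ← 2.338476 + 0.26·0.915569 = 2.576524
t=0.320000, y=2.576524: f=0.395434 → y ← 2.576524 + 0.26·0.395434 = 2.679337
t=0.580000, y=2.679337: f=0.135743 → y ← 2.679337 + 0.26·0.135743 = 2.714630
y(0.84) ≈ 2.7146

2.7146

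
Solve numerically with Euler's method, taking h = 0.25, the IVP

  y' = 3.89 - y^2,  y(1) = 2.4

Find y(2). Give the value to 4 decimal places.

Euler: y_{n+1} = y_n + h·f(x_n, y_n).
x=1.000000, y=2.400000: f=-1.870000 → y ← 2.400000 + 0.25·(-1.870000) = 1.932500
x=1.250000, y=1.932500: f=0.155444 → y ← 1.932500 + 0.25·0.155444 = 1.971361
x=1.500000, y=1.971361: f=0.003736 → y ← 1.971361 + 0.25·0.003736 = 1.972295
x=1.750000, y=1.972295: f=0.000053 → y ← 1.972295 + 0.25·0.000053 = 1.972308
y(2) ≈ 1.9723

1.9723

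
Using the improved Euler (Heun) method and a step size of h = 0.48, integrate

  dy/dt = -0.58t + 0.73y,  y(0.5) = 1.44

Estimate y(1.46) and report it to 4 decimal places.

2.1574

Heun: k1 = f(t_n, y_n); k2 = f(t_n + h, y_n + h·k1); y_{n+1} = y_n + (h/2)·(k1 + k2).
t=0.500000, y=1.440000:
  k1 = f(0.500000, 1.440000) = 0.761200
  k2 = f(0.980000, 1.805376) = 0.749524
  y ← 1.440000 + (0.48/2)·(0.761200 + 0.749524) = 1.802574
t=0.980000, y=1.802574:
  k1 = f(0.980000, 1.802574) = 0.747479
  k2 = f(1.460000, 2.161364) = 0.730996
  y ← 1.802574 + (0.48/2)·(0.747479 + 0.730996) = 2.157408
y(1.46) ≈ 2.1574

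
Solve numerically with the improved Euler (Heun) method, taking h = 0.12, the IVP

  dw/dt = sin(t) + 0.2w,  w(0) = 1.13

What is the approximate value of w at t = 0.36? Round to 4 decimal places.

Heun: k1 = f(t_n, w_n); k2 = f(t_n + h, w_n + h·k1); w_{n+1} = w_n + (h/2)·(k1 + k2).
t=0.000000, w=1.130000:
  k1 = f(0.000000, 1.130000) = 0.226000
  k2 = f(0.120000, 1.157120) = 0.351136
  w ← 1.130000 + (0.12/2)·(0.226000 + 0.351136) = 1.164628
t=0.120000, w=1.164628:
  k1 = f(0.120000, 1.164628) = 0.352638
  k2 = f(0.240000, 1.206945) = 0.479092
  w ← 1.164628 + (0.12/2)·(0.352638 + 0.479092) = 1.214532
t=0.240000, w=1.214532:
  k1 = f(0.240000, 1.214532) = 0.480609
  k2 = f(0.360000, 1.272205) = 0.606715
  w ← 1.214532 + (0.12/2)·(0.480609 + 0.606715) = 1.279771
w(0.36) ≈ 1.2798

1.2798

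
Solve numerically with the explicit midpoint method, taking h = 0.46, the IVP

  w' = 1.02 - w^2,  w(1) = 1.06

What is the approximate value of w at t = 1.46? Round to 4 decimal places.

1.0353

Midpoint: k1 = f(t_n, w_n); k2 = f(t_n + h/2, w_n + (h/2)·k1); w_{n+1} = w_n + h·k2.
t=1.000000, w=1.060000:
  k1 = f(1.000000, 1.060000) = -0.103600
  k2 = f(1.230000, 1.036172) = -0.053652
  w ← 1.060000 + 0.46·(-0.053652) = 1.035320
w(1.46) ≈ 1.0353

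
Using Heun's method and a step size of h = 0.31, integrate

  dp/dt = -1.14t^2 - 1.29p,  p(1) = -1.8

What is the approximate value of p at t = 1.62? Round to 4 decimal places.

Heun: k1 = f(t_n, p_n); k2 = f(t_n + h, p_n + h·k1); p_{n+1} = p_n + (h/2)·(k1 + k2).
t=1.000000, p=-1.800000:
  k1 = f(1.000000, -1.800000) = 1.182000
  k2 = f(1.310000, -1.433580) = -0.107036
  p ← -1.800000 + (0.31/2)·(1.182000 + (-0.107036)) = -1.633381
t=1.310000, p=-1.633381:
  k1 = f(1.310000, -1.633381) = 0.150707
  k2 = f(1.620000, -1.586661) = -0.945023
  p ← -1.633381 + (0.31/2)·(0.150707 + (-0.945023)) = -1.756500
p(1.62) ≈ -1.7565

-1.7565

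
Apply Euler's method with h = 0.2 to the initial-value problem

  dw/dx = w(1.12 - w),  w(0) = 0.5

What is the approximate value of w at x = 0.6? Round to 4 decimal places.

Euler: w_{n+1} = w_n + h·f(x_n, w_n).
x=0.000000, w=0.500000: f=0.310000 → w ← 0.500000 + 0.2·0.310000 = 0.562000
x=0.200000, w=0.562000: f=0.313596 → w ← 0.562000 + 0.2·0.313596 = 0.624719
x=0.400000, w=0.624719: f=0.309411 → w ← 0.624719 + 0.2·0.309411 = 0.686601
w(0.6) ≈ 0.6866

0.6866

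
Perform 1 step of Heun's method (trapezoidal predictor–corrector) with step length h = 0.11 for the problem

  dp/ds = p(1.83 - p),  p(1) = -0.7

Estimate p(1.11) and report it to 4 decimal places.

-0.9315

Heun: k1 = f(s_n, p_n); k2 = f(s_n + h, p_n + h·k1); p_{n+1} = p_n + (h/2)·(k1 + k2).
s=1.000000, p=-0.700000:
  k1 = f(1.000000, -0.700000) = -1.771000
  k2 = f(1.110000, -0.894810) = -2.438187
  p ← -0.700000 + (0.11/2)·(-1.771000 + (-2.438187)) = -0.931505
p(1.11) ≈ -0.9315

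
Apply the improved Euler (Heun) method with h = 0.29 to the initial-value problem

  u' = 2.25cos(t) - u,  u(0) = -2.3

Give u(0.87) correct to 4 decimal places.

0.1058

Heun: k1 = f(t_n, u_n); k2 = f(t_n + h, u_n + h·k1); u_{n+1} = u_n + (h/2)·(k1 + k2).
t=0.000000, u=-2.300000:
  k1 = f(0.000000, -2.300000) = 4.550000
  k2 = f(0.290000, -0.980500) = 3.136549
  u ← -2.300000 + (0.29/2)·(4.550000 + 3.136549) = -1.185450
t=0.290000, u=-1.185450:
  k1 = f(0.290000, -1.185450) = 3.341499
  k2 = f(0.580000, -0.216416) = 2.098457
  u ← -1.185450 + (0.29/2)·(3.341499 + 2.098457) = -0.396657
t=0.580000, u=-0.396657:
  k1 = f(0.580000, -0.396657) = 2.278698
  k2 = f(0.870000, 0.264166) = 1.186694
  u ← -0.396657 + (0.29/2)·(2.278698 + 1.186694) = 0.105825
u(0.87) ≈ 0.1058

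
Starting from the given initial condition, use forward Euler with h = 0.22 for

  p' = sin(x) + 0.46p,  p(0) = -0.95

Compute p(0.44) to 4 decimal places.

Euler: p_{n+1} = p_n + h·f(x_n, p_n).
x=0.000000, p=-0.950000: f=-0.437000 → p ← -0.950000 + 0.22·(-0.437000) = -1.046140
x=0.220000, p=-1.046140: f=-0.262995 → p ← -1.046140 + 0.22·(-0.262995) = -1.103999
p(0.44) ≈ -1.1040

-1.1040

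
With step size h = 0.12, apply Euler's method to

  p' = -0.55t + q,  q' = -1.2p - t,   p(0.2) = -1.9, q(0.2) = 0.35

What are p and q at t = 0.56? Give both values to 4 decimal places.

-1.7497, 1.0400

Euler on (p,q): p_{n+1} = p_n + h·p', q_{n+1} = q_n + h·q'.
0.200000: (-1.900000, 0.350000); f=(0.240000, 2.080000) → (-1.871200, 0.599600)
0.320000: (-1.871200, 0.599600); f=(0.423600, 1.925440) → (-1.820368, 0.830653)
0.440000: (-1.820368, 0.830653); f=(0.588653, 1.744442) → (-1.749730, 1.039986)
(p(0.56), q(0.56)) ≈ (-1.7497, 1.0400)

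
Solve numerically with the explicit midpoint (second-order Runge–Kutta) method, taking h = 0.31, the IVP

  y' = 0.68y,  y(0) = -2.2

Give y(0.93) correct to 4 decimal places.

-4.1241

Midpoint: k1 = f(s_n, y_n); k2 = f(s_n + h/2, y_n + (h/2)·k1); y_{n+1} = y_n + h·k2.
s=0.000000, y=-2.200000:
  k1 = f(0.000000, -2.200000) = -1.496000
  k2 = f(0.155000, -2.431880) = -1.653678
  y ← -2.200000 + 0.31·(-1.653678) = -2.712640
s=0.310000, y=-2.712640:
  k1 = f(0.310000, -2.712640) = -1.844595
  k2 = f(0.465000, -2.998553) = -2.039016
  y ← -2.712640 + 0.31·(-2.039016) = -3.344735
s=0.620000, y=-3.344735:
  k1 = f(0.620000, -3.344735) = -2.274420
  k2 = f(0.775000, -3.697270) = -2.514144
  y ← -3.344735 + 0.31·(-2.514144) = -4.124120
y(0.93) ≈ -4.1241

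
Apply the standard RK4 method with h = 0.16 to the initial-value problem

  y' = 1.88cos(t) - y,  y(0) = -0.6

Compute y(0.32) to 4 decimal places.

RK4: k1 = f(t_n, y_n); k2 = f(t_n + h/2, y_n + (h/2)·k1); k3 = f(t_n + h/2, y_n + (h/2)·k2); k4 = f(t_n + h, y_n + h·k3); y_{n+1} = y_n + (h/6)·(k1 + 2k2 + 2k3 + k4).
t=0.000000, y=-0.600000:
  k1 = f(0.000000, -0.600000) = 2.480000
  k2 = f(0.080000, -0.401600) = 2.275587
  k3 = f(0.080000, -0.417953) = 2.291940
  k4 = f(0.160000, -0.233290) = 2.089277
  y ← -0.600000 + (0.16/6)·(k1 + 2k2 + 2k3 + k4) = -0.234551
t=0.160000, y=-0.234551:
  k1 = f(0.160000, -0.234551) = 2.090538
  k2 = f(0.240000, -0.067308) = 1.893423
  k3 = f(0.240000, -0.083077) = 1.909193
  k4 = f(0.320000, 0.070920) = 1.713643
  y ← -0.234551 + (0.16/6)·(k1 + 2k2 + 2k3 + k4) = 0.069700
y(0.32) ≈ 0.0697

0.0697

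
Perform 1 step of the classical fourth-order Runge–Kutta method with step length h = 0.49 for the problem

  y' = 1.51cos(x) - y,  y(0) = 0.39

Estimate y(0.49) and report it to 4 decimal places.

RK4: k1 = f(x_n, y_n); k2 = f(x_n + h/2, y_n + (h/2)·k1); k3 = f(x_n + h/2, y_n + (h/2)·k2); k4 = f(x_n + h, y_n + h·k3); y_{n+1} = y_n + (h/6)·(k1 + 2k2 + 2k3 + k4).
x=0.000000, y=0.390000:
  k1 = f(0.000000, 0.390000) = 1.120000
  k2 = f(0.245000, 0.664400) = 0.800507
  k3 = f(0.245000, 0.586124) = 0.878783
  k4 = f(0.490000, 0.820604) = 0.511719
  y ← 0.390000 + (0.49/6)·(k1 + 2k2 + 2k3 + k4) = 0.797541
y(0.49) ≈ 0.7975

0.7975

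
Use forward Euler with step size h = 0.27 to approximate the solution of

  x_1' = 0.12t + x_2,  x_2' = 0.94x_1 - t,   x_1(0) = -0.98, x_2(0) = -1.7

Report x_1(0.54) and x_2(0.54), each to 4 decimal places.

-1.9564, -2.3868

Euler on (x_1,x_2): x_1_{n+1} = x_1_n + h·x_1', x_2_{n+1} = x_2_n + h·x_2'.
0.000000: (-0.980000, -1.700000); f=(-1.700000, -0.921200) → (-1.439000, -1.948724)
0.270000: (-1.439000, -1.948724); f=(-1.916324, -1.622660) → (-1.956407, -2.386842)
(x_1(0.54), x_2(0.54)) ≈ (-1.9564, -2.3868)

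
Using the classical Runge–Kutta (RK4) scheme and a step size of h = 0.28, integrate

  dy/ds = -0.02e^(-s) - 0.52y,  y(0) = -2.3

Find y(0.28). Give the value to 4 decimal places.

-1.9929

RK4: k1 = f(s_n, y_n); k2 = f(s_n + h/2, y_n + (h/2)·k1); k3 = f(s_n + h/2, y_n + (h/2)·k2); k4 = f(s_n + h, y_n + h·k3); y_{n+1} = y_n + (h/6)·(k1 + 2k2 + 2k3 + k4).
s=0.000000, y=-2.300000:
  k1 = f(0.000000, -2.300000) = 1.176000
  k2 = f(0.140000, -2.135360) = 1.093000
  k3 = f(0.140000, -2.146980) = 1.099042
  k4 = f(0.280000, -1.992268) = 1.020864
  y ← -2.300000 + (0.28/6)·(k1 + 2k2 + 2k3 + k4) = -1.992889
y(0.28) ≈ -1.9929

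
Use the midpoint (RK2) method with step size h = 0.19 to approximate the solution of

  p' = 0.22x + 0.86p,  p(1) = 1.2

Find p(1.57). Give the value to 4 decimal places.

2.1579

Midpoint: k1 = f(x_n, p_n); k2 = f(x_n + h/2, p_n + (h/2)·k1); p_{n+1} = p_n + h·k2.
x=1.000000, p=1.200000:
  k1 = f(1.000000, 1.200000) = 1.252000
  k2 = f(1.095000, 1.318940) = 1.375188
  p ← 1.200000 + 0.19·1.375188 = 1.461286
x=1.190000, p=1.461286:
  k1 = f(1.190000, 1.461286) = 1.518506
  k2 = f(1.285000, 1.605544) = 1.663468
  p ← 1.461286 + 0.19·1.663468 = 1.777345
x=1.380000, p=1.777345:
  k1 = f(1.380000, 1.777345) = 1.832116
  k2 = f(1.475000, 1.951396) = 2.002700
  p ← 1.777345 + 0.19·2.002700 = 2.157858
p(1.57) ≈ 2.1579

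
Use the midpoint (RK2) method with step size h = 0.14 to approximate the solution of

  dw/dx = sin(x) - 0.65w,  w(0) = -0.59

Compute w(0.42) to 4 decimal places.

Midpoint: k1 = f(x_n, w_n); k2 = f(x_n + h/2, w_n + (h/2)·k1); w_{n+1} = w_n + h·k2.
x=0.000000, w=-0.590000:
  k1 = f(0.000000, -0.590000) = 0.383500
  k2 = f(0.070000, -0.563155) = 0.435994
  w ← -0.590000 + 0.14·0.435994 = -0.528961
x=0.140000, w=-0.528961:
  k1 = f(0.140000, -0.528961) = 0.483368
  k2 = f(0.210000, -0.495125) = 0.530291
  w ← -0.528961 + 0.14·0.530291 = -0.454720
x=0.280000, w=-0.454720:
  k1 = f(0.280000, -0.454720) = 0.571924
  k2 = f(0.350000, -0.414685) = 0.612443
  w ← -0.454720 + 0.14·0.612443 = -0.368978
w(0.42) ≈ -0.3690

-0.3690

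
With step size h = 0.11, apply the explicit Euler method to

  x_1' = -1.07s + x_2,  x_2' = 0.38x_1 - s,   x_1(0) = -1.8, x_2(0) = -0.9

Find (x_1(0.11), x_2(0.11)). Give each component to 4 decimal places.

-1.8990, -0.9752

Euler on (x_1,x_2): x_1_{n+1} = x_1_n + h·x_1', x_2_{n+1} = x_2_n + h·x_2'.
0.000000: (-1.800000, -0.900000); f=(-0.900000, -0.684000) → (-1.899000, -0.975240)
(x_1(0.11), x_2(0.11)) ≈ (-1.8990, -0.9752)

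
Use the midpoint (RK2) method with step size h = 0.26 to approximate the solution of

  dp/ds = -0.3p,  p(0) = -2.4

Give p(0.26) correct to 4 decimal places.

-2.2201

Midpoint: k1 = f(s_n, p_n); k2 = f(s_n + h/2, p_n + (h/2)·k1); p_{n+1} = p_n + h·k2.
s=0.000000, p=-2.400000:
  k1 = f(0.000000, -2.400000) = 0.720000
  k2 = f(0.130000, -2.306400) = 0.691920
  p ← -2.400000 + 0.26·0.691920 = -2.220101
p(0.26) ≈ -2.2201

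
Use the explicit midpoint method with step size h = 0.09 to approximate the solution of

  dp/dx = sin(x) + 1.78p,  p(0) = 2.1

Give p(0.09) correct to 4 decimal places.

Midpoint: k1 = f(x_n, p_n); k2 = f(x_n + h/2, p_n + (h/2)·k1); p_{n+1} = p_n + h·k2.
x=0.000000, p=2.100000:
  k1 = f(0.000000, 2.100000) = 3.738000
  k2 = f(0.045000, 2.268210) = 4.082399
  p ← 2.100000 + 0.09·4.082399 = 2.467416
p(0.09) ≈ 2.4674

2.4674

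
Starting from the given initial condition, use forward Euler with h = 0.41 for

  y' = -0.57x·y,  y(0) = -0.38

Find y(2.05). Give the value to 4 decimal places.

Euler: y_{n+1} = y_n + h·f(x_n, y_n).
x=0.000000, y=-0.380000: f=0.000000 → y ← -0.380000 + 0.41·0.000000 = -0.380000
x=0.410000, y=-0.380000: f=0.088806 → y ← -0.380000 + 0.41·0.088806 = -0.343590
x=0.820000, y=-0.343590: f=0.160594 → y ← -0.343590 + 0.41·0.160594 = -0.277746
x=1.230000, y=-0.277746: f=0.194728 → y ← -0.277746 + 0.41·0.194728 = -0.197908
x=1.640000, y=-0.197908: f=0.185004 → y ← -0.197908 + 0.41·0.185004 = -0.122056
y(2.05) ≈ -0.1221

-0.1221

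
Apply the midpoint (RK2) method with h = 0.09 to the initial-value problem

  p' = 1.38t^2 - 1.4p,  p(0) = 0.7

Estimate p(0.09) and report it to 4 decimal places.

0.6176

Midpoint: k1 = f(t_n, p_n); k2 = f(t_n + h/2, p_n + (h/2)·k1); p_{n+1} = p_n + h·k2.
t=0.000000, p=0.700000:
  k1 = f(0.000000, 0.700000) = -0.980000
  k2 = f(0.045000, 0.655900) = -0.915465
  p ← 0.700000 + 0.09·(-0.915465) = 0.617608
p(0.09) ≈ 0.6176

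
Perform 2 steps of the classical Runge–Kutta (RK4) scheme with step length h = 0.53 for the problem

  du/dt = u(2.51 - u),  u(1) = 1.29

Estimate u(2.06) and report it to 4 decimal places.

2.3471

RK4: k1 = f(t_n, u_n); k2 = f(t_n + h/2, u_n + (h/2)·k1); k3 = f(t_n + h/2, u_n + (h/2)·k2); k4 = f(t_n + h, u_n + h·k3); u_{n+1} = u_n + (h/6)·(k1 + 2k2 + 2k3 + k4).
t=1.000000, u=1.290000:
  k1 = f(1.000000, 1.290000) = 1.573800
  k2 = f(1.265000, 1.707057) = 1.370669
  k3 = f(1.265000, 1.653227) = 1.416440
  k4 = f(1.530000, 2.040713) = 0.957680
  u ← 1.290000 + (0.53/6)·(k1 + 2k2 + 2k3 + k4) = 2.006003
t=1.530000, u=2.006003:
  k1 = f(1.530000, 2.006003) = 1.011019
  k2 = f(1.795000, 2.273923) = 0.536820
  k3 = f(1.795000, 2.148261) = 0.777110
  k4 = f(2.060000, 2.417872) = 0.222754
  u ← 2.006003 + (0.53/6)·(k1 + 2k2 + 2k3 + k4) = 2.347114
u(2.06) ≈ 2.3471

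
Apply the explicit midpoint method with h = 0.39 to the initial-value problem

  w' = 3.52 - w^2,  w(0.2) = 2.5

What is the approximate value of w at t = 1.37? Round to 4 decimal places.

Midpoint: k1 = f(t_n, w_n); k2 = f(t_n + h/2, w_n + (h/2)·k1); w_{n+1} = w_n + h·k2.
t=0.200000, w=2.500000:
  k1 = f(0.200000, 2.500000) = -2.730000
  k2 = f(0.395000, 1.967650) = -0.351647
  w ← 2.500000 + 0.39·(-0.351647) = 2.362858
t=0.590000, w=2.362858:
  k1 = f(0.590000, 2.362858) = -2.063097
  k2 = f(0.785000, 1.960554) = -0.323772
  w ← 2.362858 + 0.39·(-0.323772) = 2.236587
t=0.980000, w=2.236587:
  k1 = f(0.980000, 2.236587) = -1.482321
  k2 = f(1.175000, 1.947534) = -0.272890
  w ← 2.236587 + 0.39·(-0.272890) = 2.130160
w(1.37) ≈ 2.1302

2.1302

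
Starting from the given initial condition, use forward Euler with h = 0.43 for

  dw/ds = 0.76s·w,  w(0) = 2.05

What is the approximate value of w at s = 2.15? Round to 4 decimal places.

Euler: w_{n+1} = w_n + h·f(s_n, w_n).
s=0.000000, w=2.050000: f=0.000000 → w ← 2.050000 + 0.43·0.000000 = 2.050000
s=0.430000, w=2.050000: f=0.669940 → w ← 2.050000 + 0.43·0.669940 = 2.338074
s=0.860000, w=2.338074: f=1.528165 → w ← 2.338074 + 0.43·1.528165 = 2.995185
s=1.290000, w=2.995185: f=2.936480 → w ← 2.995185 + 0.43·2.936480 = 4.257872
s=1.720000, w=4.257872: f=5.565890 → w ← 4.257872 + 0.43·5.565890 = 6.651204
w(2.15) ≈ 6.6512

6.6512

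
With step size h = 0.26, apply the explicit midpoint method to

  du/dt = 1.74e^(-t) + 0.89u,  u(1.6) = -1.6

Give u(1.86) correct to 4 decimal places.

Midpoint: k1 = f(t_n, u_n); k2 = f(t_n + h/2, u_n + (h/2)·k1); u_{n+1} = u_n + h·k2.
t=1.600000, u=-1.600000:
  k1 = f(1.600000, -1.600000) = -1.072700
  k2 = f(1.730000, -1.739451) = -1.239637
  u ← -1.600000 + 0.26·(-1.239637) = -1.922305
u(1.86) ≈ -1.9223

-1.9223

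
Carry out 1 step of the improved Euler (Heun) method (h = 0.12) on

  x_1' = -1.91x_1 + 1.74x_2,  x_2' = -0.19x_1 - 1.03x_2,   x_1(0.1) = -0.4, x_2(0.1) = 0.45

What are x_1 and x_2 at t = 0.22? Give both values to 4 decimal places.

Heun on (x_1,x_2): k1 = f(t_n, state_n); k2 = f(t_n + h, state_n + h·k1); state_{n+1} = state_n + (h/2)·(k1 + k2).
0.100000: (-0.400000, 0.450000)
  k1 = (1.547000, -0.387500)
  predictor → (-0.214360, 0.403500)
  k2 = (1.111518, -0.374877)
  → (-0.240489, 0.404257)
(x_1(0.22), x_2(0.22)) ≈ (-0.2405, 0.4043)

-0.2405, 0.4043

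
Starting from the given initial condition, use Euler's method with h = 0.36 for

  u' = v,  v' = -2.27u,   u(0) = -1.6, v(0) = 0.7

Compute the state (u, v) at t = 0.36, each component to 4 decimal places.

-1.3480, 2.0075

Euler on (u,v): u_{n+1} = u_n + h·u', v_{n+1} = v_n + h·v'.
0.000000: (-1.600000, 0.700000); f=(0.700000, 3.632000) → (-1.348000, 2.007520)
(u(0.36), v(0.36)) ≈ (-1.3480, 2.0075)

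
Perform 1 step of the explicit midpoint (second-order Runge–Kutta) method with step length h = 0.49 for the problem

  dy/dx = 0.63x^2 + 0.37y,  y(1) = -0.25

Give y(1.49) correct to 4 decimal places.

0.2070

Midpoint: k1 = f(x_n, y_n); k2 = f(x_n + h/2, y_n + (h/2)·k1); y_{n+1} = y_n + h·k2.
x=1.000000, y=-0.250000:
  k1 = f(1.000000, -0.250000) = 0.537500
  k2 = f(1.245000, -0.118313) = 0.932740
  y ← -0.250000 + 0.49·0.932740 = 0.207043
y(1.49) ≈ 0.2070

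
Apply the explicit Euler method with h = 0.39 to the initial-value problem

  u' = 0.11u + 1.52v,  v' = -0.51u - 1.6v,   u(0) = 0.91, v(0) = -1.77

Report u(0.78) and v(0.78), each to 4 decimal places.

-0.6063, -0.2984

Euler on (u,v): u_{n+1} = u_n + h·u', v_{n+1} = v_n + h·v'.
0.000000: (0.910000, -1.770000); f=(-2.590300, 2.367900) → (-0.100217, -0.846519)
0.390000: (-0.100217, -0.846519); f=(-1.297733, 1.405541) → (-0.606333, -0.298358)
(u(0.78), v(0.78)) ≈ (-0.6063, -0.2984)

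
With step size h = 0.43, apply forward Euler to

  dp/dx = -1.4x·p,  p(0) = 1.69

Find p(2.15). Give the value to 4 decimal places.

-0.0048

Euler: p_{n+1} = p_n + h·f(x_n, p_n).
x=0.000000, p=1.690000: f=0.000000 → p ← 1.690000 + 0.43·0.000000 = 1.690000
x=0.430000, p=1.690000: f=-1.017380 → p ← 1.690000 + 0.43·(-1.017380) = 1.252527
x=0.860000, p=1.252527: f=-1.508042 → p ← 1.252527 + 0.43·(-1.508042) = 0.604069
x=1.290000, p=0.604069: f=-1.090948 → p ← 0.604069 + 0.43·(-1.090948) = 0.134961
x=1.720000, p=0.134961: f=-0.324986 → p ← 0.134961 + 0.43·(-0.324986) = -0.004783
p(2.15) ≈ -0.0048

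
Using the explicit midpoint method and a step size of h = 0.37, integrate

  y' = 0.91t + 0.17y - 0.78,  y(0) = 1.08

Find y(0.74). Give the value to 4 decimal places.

0.8671

Midpoint: k1 = f(t_n, y_n); k2 = f(t_n + h/2, y_n + (h/2)·k1); y_{n+1} = y_n + h·k2.
t=0.000000, y=1.080000:
  k1 = f(0.000000, 1.080000) = -0.596400
  k2 = f(0.185000, 0.969666) = -0.446807
  y ← 1.080000 + 0.37·(-0.446807) = 0.914681
t=0.370000, y=0.914681:
  k1 = f(0.370000, 0.914681) = -0.287804
  k2 = f(0.555000, 0.861438) = -0.128506
  y ← 0.914681 + 0.37·(-0.128506) = 0.867134
y(0.74) ≈ 0.8671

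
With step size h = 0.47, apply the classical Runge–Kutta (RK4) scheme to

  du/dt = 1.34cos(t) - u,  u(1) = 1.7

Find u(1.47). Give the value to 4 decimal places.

1.2179

RK4: k1 = f(t_n, u_n); k2 = f(t_n + h/2, u_n + (h/2)·k1); k3 = f(t_n + h/2, u_n + (h/2)·k2); k4 = f(t_n + h, u_n + h·k3); u_{n+1} = u_n + (h/6)·(k1 + 2k2 + 2k3 + k4).
t=1.000000, u=1.700000:
  k1 = f(1.000000, 1.700000) = -0.975995
  k2 = f(1.235000, 1.470641) = -1.029083
  k3 = f(1.235000, 1.458166) = -1.016607
  k4 = f(1.470000, 1.222195) = -1.087356
  u ← 1.700000 + (0.47/6)·(k1 + 2k2 + 2k3 + k4) = 1.217879
u(1.47) ≈ 1.2179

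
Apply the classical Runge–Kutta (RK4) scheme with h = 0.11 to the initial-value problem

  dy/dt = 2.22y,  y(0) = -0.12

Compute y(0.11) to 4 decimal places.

-0.1532

RK4: k1 = f(t_n, y_n); k2 = f(t_n + h/2, y_n + (h/2)·k1); k3 = f(t_n + h/2, y_n + (h/2)·k2); k4 = f(t_n + h, y_n + h·k3); y_{n+1} = y_n + (h/6)·(k1 + 2k2 + 2k3 + k4).
t=0.000000, y=-0.120000:
  k1 = f(0.000000, -0.120000) = -0.266400
  k2 = f(0.055000, -0.134652) = -0.298927
  k3 = f(0.055000, -0.136441) = -0.302899
  k4 = f(0.110000, -0.153319) = -0.340368
  y ← -0.120000 + (0.11/6)·(k1 + 2k2 + 2k3 + k4) = -0.153191
y(0.11) ≈ -0.1532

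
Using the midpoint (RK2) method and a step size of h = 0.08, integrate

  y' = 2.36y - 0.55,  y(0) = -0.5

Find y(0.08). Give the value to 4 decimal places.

Midpoint: k1 = f(t_n, y_n); k2 = f(t_n + h/2, y_n + (h/2)·k1); y_{n+1} = y_n + h·k2.
t=0.000000, y=-0.500000:
  k1 = f(0.000000, -0.500000) = -1.730000
  k2 = f(0.040000, -0.569200) = -1.893312
  y ← -0.500000 + 0.08·(-1.893312) = -0.651465
y(0.08) ≈ -0.6515

-0.6515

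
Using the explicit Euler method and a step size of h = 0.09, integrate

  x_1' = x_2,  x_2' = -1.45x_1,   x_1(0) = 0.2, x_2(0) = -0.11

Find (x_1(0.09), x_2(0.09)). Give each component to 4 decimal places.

Euler on (x_1,x_2): x_1_{n+1} = x_1_n + h·x_1', x_2_{n+1} = x_2_n + h·x_2'.
0.000000: (0.200000, -0.110000); f=(-0.110000, -0.290000) → (0.190100, -0.136100)
(x_1(0.09), x_2(0.09)) ≈ (0.1901, -0.1361)

0.1901, -0.1361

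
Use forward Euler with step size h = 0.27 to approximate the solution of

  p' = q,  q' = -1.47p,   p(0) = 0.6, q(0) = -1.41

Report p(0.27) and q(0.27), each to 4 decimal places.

0.2193, -1.6481

Euler on (p,q): p_{n+1} = p_n + h·p', q_{n+1} = q_n + h·q'.
0.000000: (0.600000, -1.410000); f=(-1.410000, -0.882000) → (0.219300, -1.648140)
(p(0.27), q(0.27)) ≈ (0.2193, -1.6481)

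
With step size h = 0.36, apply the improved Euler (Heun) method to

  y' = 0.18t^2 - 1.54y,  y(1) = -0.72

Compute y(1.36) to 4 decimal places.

-0.3571

Heun: k1 = f(t_n, y_n); k2 = f(t_n + h, y_n + h·k1); y_{n+1} = y_n + (h/2)·(k1 + k2).
t=1.000000, y=-0.720000:
  k1 = f(1.000000, -0.720000) = 1.288800
  k2 = f(1.360000, -0.256032) = 0.727217
  y ← -0.720000 + (0.36/2)·(1.288800 + 0.727217) = -0.357117
y(1.36) ≈ -0.3571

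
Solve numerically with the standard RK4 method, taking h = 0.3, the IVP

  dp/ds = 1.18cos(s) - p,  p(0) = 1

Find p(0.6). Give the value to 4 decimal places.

1.0451

RK4: k1 = f(s_n, p_n); k2 = f(s_n + h/2, p_n + (h/2)·k1); k3 = f(s_n + h/2, p_n + (h/2)·k2); k4 = f(s_n + h, p_n + h·k3); p_{n+1} = p_n + (h/6)·(k1 + 2k2 + 2k3 + k4).
s=0.000000, p=1.000000:
  k1 = f(0.000000, 1.000000) = 0.180000
  k2 = f(0.150000, 1.027000) = 0.139750
  k3 = f(0.150000, 1.020962) = 0.145787
  k4 = f(0.300000, 1.043736) = 0.083561
  p ← 1.000000 + (0.3/6)·(k1 + 2k2 + 2k3 + k4) = 1.041732
s=0.300000, p=1.041732:
  k1 = f(0.300000, 1.041732) = 0.085565
  k2 = f(0.450000, 1.054567) = 0.007961
  k3 = f(0.450000, 1.042926) = 0.019602
  k4 = f(0.600000, 1.047612) = -0.073716
  p ← 1.041732 + (0.3/6)·(k1 + 2k2 + 2k3 + k4) = 1.045080
p(0.6) ≈ 1.0451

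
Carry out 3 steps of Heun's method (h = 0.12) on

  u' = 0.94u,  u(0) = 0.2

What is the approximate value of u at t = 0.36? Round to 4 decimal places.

Heun: k1 = f(t_n, u_n); k2 = f(t_n + h, u_n + h·k1); u_{n+1} = u_n + (h/2)·(k1 + k2).
t=0.000000, u=0.200000:
  k1 = f(0.000000, 0.200000) = 0.188000
  k2 = f(0.120000, 0.222560) = 0.209206
  u ← 0.200000 + (0.12/2)·(0.188000 + 0.209206) = 0.223832
t=0.120000, u=0.223832:
  k1 = f(0.120000, 0.223832) = 0.210402
  k2 = f(0.240000, 0.249081) = 0.234136
  u ← 0.223832 + (0.12/2)·(0.210402 + 0.234136) = 0.250505
t=0.240000, u=0.250505:
  k1 = f(0.240000, 0.250505) = 0.235474
  k2 = f(0.360000, 0.278762) = 0.262036
  u ← 0.250505 + (0.12/2)·(0.235474 + 0.262036) = 0.280355
u(0.36) ≈ 0.2804

0.2804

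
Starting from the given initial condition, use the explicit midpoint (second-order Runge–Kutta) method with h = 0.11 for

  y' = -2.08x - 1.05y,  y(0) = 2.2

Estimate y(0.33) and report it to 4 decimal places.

1.4547

Midpoint: k1 = f(x_n, y_n); k2 = f(x_n + h/2, y_n + (h/2)·k1); y_{n+1} = y_n + h·k2.
x=0.000000, y=2.200000:
  k1 = f(0.000000, 2.200000) = -2.310000
  k2 = f(0.055000, 2.072950) = -2.290998
  y ← 2.200000 + 0.11·(-2.290998) = 1.947990
x=0.110000, y=1.947990:
  k1 = f(0.110000, 1.947990) = -2.274190
  k2 = f(0.165000, 1.822910) = -2.257255
  y ← 1.947990 + 0.11·(-2.257255) = 1.699692
x=0.220000, y=1.699692:
  k1 = f(0.220000, 1.699692) = -2.242277
  k2 = f(0.275000, 1.576367) = -2.227185
  y ← 1.699692 + 0.11·(-2.227185) = 1.454702
y(0.33) ≈ 1.4547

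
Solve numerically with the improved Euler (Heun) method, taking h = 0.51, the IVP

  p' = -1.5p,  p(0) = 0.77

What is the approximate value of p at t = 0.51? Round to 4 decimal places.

Heun: k1 = f(t_n, p_n); k2 = f(t_n + h, p_n + h·k1); p_{n+1} = p_n + (h/2)·(k1 + k2).
t=0.000000, p=0.770000:
  k1 = f(0.000000, 0.770000) = -1.155000
  k2 = f(0.510000, 0.180950) = -0.271425
  p ← 0.770000 + (0.51/2)·(-1.155000 + (-0.271425)) = 0.406262
p(0.51) ≈ 0.4063

0.4063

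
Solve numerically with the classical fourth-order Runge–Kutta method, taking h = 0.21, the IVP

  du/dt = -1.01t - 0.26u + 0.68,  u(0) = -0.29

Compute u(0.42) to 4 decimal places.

-0.0754

RK4: k1 = f(t_n, u_n); k2 = f(t_n + h/2, u_n + (h/2)·k1); k3 = f(t_n + h/2, u_n + (h/2)·k2); k4 = f(t_n + h, u_n + h·k3); u_{n+1} = u_n + (h/6)·(k1 + 2k2 + 2k3 + k4).
t=0.000000, u=-0.290000:
  k1 = f(0.000000, -0.290000) = 0.755400
  k2 = f(0.105000, -0.210683) = 0.628728
  k3 = f(0.105000, -0.223984) = 0.632186
  k4 = f(0.210000, -0.157241) = 0.508783
  u ← -0.290000 + (0.21/6)·(k1 + 2k2 + 2k3 + k4) = -0.157490
t=0.210000, u=-0.157490:
  k1 = f(0.210000, -0.157490) = 0.508847
  k2 = f(0.315000, -0.104061) = 0.388906
  k3 = f(0.315000, -0.116655) = 0.392180
  k4 = f(0.420000, -0.075132) = 0.275334
  u ← -0.157490 + (0.21/6)·(k1 + 2k2 + 2k3 + k4) = -0.075367
u(0.42) ≈ -0.0754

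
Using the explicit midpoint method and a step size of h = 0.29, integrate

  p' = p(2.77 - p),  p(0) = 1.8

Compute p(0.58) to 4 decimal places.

Midpoint: k1 = f(x_n, p_n); k2 = f(x_n + h/2, p_n + (h/2)·k1); p_{n+1} = p_n + h·k2.
x=0.000000, p=1.800000:
  k1 = f(0.000000, 1.800000) = 1.746000
  k2 = f(0.145000, 2.053170) = 1.471774
  p ← 1.800000 + 0.29·1.471774 = 2.226814
x=0.290000, p=2.226814:
  k1 = f(0.290000, 2.226814) = 1.209573
  k2 = f(0.435000, 2.402203) = 0.883524
  p ← 2.226814 + 0.29·0.883524 = 2.483036
p(0.58) ≈ 2.4830

2.4830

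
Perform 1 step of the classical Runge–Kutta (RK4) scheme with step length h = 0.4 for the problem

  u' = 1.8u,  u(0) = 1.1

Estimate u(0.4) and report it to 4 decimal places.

RK4: k1 = f(t_n, u_n); k2 = f(t_n + h/2, u_n + (h/2)·k1); k3 = f(t_n + h/2, u_n + (h/2)·k2); k4 = f(t_n + h, u_n + h·k3); u_{n+1} = u_n + (h/6)·(k1 + 2k2 + 2k3 + k4).
t=0.000000, u=1.100000:
  k1 = f(0.000000, 1.100000) = 1.980000
  k2 = f(0.200000, 1.496000) = 2.692800
  k3 = f(0.200000, 1.638560) = 2.949408
  k4 = f(0.400000, 2.279763) = 4.103574
  u ← 1.100000 + (0.4/6)·(k1 + 2k2 + 2k3 + k4) = 2.257866
u(0.4) ≈ 2.2579

2.2579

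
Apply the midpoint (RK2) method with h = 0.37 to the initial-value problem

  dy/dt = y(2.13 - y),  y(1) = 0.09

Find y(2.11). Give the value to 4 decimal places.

0.6435

Midpoint: k1 = f(t_n, y_n); k2 = f(t_n + h/2, y_n + (h/2)·k1); y_{n+1} = y_n + h·k2.
t=1.000000, y=0.090000:
  k1 = f(1.000000, 0.090000) = 0.183600
  k2 = f(1.185000, 0.123966) = 0.248680
  y ← 0.090000 + 0.37·0.248680 = 0.182012
t=1.370000, y=0.182012:
  k1 = f(1.370000, 0.182012) = 0.354556
  k2 = f(1.555000, 0.247605) = 0.466090
  y ← 0.182012 + 0.37·0.466090 = 0.354465
t=1.740000, y=0.354465:
  k1 = f(1.740000, 0.354465) = 0.629365
  k2 = f(1.925000, 0.470897) = 0.781267
  y ← 0.354465 + 0.37·0.781267 = 0.643534
y(2.11) ≈ 0.6435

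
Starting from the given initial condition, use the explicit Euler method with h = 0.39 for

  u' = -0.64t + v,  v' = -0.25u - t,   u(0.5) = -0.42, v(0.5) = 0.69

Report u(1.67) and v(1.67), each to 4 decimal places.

Euler on (u,v): u_{n+1} = u_n + h·u', v_{n+1} = v_n + h·v'.
0.500000: (-0.420000, 0.690000); f=(0.370000, -0.395000) → (-0.275700, 0.535950)
0.890000: (-0.275700, 0.535950); f=(-0.033650, -0.821075) → (-0.288824, 0.215731)
1.280000: (-0.288824, 0.215731); f=(-0.603469, -1.207794) → (-0.524177, -0.255309)
(u(1.67), v(1.67)) ≈ (-0.5242, -0.2553)

-0.5242, -0.2553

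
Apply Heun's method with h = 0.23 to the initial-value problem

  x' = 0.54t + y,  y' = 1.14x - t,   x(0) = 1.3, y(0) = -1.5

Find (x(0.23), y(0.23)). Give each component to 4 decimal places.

1.0085, -1.2308

Heun on (x,y): k1 = f(t_n, state_n); k2 = f(t_n + h, state_n + h·k1); state_{n+1} = state_n + (h/2)·(k1 + k2).
0.000000: (1.300000, -1.500000)
  k1 = (-1.500000, 1.482000)
  predictor → (0.955000, -1.159140)
  k2 = (-1.034940, 0.858700)
  → (1.008482, -1.230819)
(x(0.23), y(0.23)) ≈ (1.0085, -1.2308)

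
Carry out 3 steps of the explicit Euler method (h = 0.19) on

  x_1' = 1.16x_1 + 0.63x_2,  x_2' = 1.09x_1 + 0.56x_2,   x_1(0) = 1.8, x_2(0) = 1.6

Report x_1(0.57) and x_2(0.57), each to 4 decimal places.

4.2131, 3.8273

Euler on (x_1,x_2): x_1_{n+1} = x_1_n + h·x_1', x_2_{n+1} = x_2_n + h·x_2'.
0.000000: (1.800000, 1.600000); f=(3.096000, 2.858000) → (2.388240, 2.143020)
0.190000: (2.388240, 2.143020); f=(4.120461, 3.803273) → (3.171128, 2.865642)
0.380000: (3.171128, 2.865642); f=(5.483862, 5.061288) → (4.213061, 3.827287)
(x_1(0.57), x_2(0.57)) ≈ (4.2131, 3.8273)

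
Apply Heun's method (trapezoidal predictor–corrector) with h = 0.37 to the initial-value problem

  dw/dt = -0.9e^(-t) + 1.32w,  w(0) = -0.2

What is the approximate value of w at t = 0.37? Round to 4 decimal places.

-0.6844

Heun: k1 = f(t_n, w_n); k2 = f(t_n + h, w_n + h·k1); w_{n+1} = w_n + (h/2)·(k1 + k2).
t=0.000000, w=-0.200000:
  k1 = f(0.000000, -0.200000) = -1.164000
  k2 = f(0.370000, -0.630680) = -1.454158
  w ← -0.200000 + (0.37/2)·(-1.164000 + (-1.454158)) = -0.684359
w(0.37) ≈ -0.6844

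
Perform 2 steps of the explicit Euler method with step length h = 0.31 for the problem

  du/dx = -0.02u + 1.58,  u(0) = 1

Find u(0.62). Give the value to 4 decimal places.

1.9642

Euler: u_{n+1} = u_n + h·f(x_n, u_n).
x=0.000000, u=1.000000: f=1.560000 → u ← 1.000000 + 0.31·1.560000 = 1.483600
x=0.310000, u=1.483600: f=1.550328 → u ← 1.483600 + 0.31·1.550328 = 1.964202
u(0.62) ≈ 1.9642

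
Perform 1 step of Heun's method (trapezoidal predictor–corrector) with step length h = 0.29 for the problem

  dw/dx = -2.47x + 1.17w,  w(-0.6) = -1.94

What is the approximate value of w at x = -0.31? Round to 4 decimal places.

-2.3111

Heun: k1 = f(x_n, w_n); k2 = f(x_n + h, w_n + h·k1); w_{n+1} = w_n + (h/2)·(k1 + k2).
x=-0.600000, w=-1.940000:
  k1 = f(-0.600000, -1.940000) = -0.787800
  k2 = f(-0.310000, -2.168462) = -1.771401
  w ← -1.940000 + (0.29/2)·(-0.787800 + (-1.771401)) = -2.311084
w(-0.31) ≈ -2.3111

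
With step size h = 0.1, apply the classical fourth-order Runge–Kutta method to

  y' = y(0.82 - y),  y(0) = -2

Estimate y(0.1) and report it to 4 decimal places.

RK4: k1 = f(x_n, y_n); k2 = f(x_n + h/2, y_n + (h/2)·k1); k3 = f(x_n + h/2, y_n + (h/2)·k2); k4 = f(x_n + h, y_n + h·k3); y_{n+1} = y_n + (h/6)·(k1 + 2k2 + 2k3 + k4).
x=0.000000, y=-2.000000:
  k1 = f(0.000000, -2.000000) = -5.640000
  k2 = f(0.050000, -2.282000) = -7.078764
  k3 = f(0.050000, -2.353938) = -7.471254
  k4 = f(0.100000, -2.747125) = -9.799341
  y ← -2.000000 + (0.1/6)·(k1 + 2k2 + 2k3 + k4) = -2.742323
y(0.1) ≈ -2.7423

-2.7423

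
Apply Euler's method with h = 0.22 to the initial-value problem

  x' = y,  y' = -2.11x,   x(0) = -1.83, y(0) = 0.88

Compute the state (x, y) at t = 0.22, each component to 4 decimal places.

-1.6364, 1.7295

Euler on (x,y): x_{n+1} = x_n + h·x', y_{n+1} = y_n + h·y'.
0.000000: (-1.830000, 0.880000); f=(0.880000, 3.861300) → (-1.636400, 1.729486)
(x(0.22), y(0.22)) ≈ (-1.6364, 1.7295)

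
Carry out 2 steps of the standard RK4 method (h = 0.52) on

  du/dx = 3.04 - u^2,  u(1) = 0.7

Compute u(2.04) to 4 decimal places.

1.6678

RK4: k1 = f(x_n, u_n); k2 = f(x_n + h/2, u_n + (h/2)·k1); k3 = f(x_n + h/2, u_n + (h/2)·k2); k4 = f(x_n + h, u_n + h·k3); u_{n+1} = u_n + (h/6)·(k1 + 2k2 + 2k3 + k4).
x=1.000000, u=0.700000:
  k1 = f(1.000000, 0.700000) = 2.550000
  k2 = f(1.260000, 1.363000) = 1.182231
  k3 = f(1.260000, 1.007380) = 2.025185
  k4 = f(1.520000, 1.753096) = -0.033347
  u ← 0.700000 + (0.52/6)·(k1 + 2k2 + 2k3 + k4) = 1.474062
x=1.520000, u=1.474062:
  k1 = f(1.520000, 1.474062) = 0.867141
  k2 = f(1.780000, 1.699519) = 0.151636
  k3 = f(1.780000, 1.513487) = 0.749356
  k4 = f(2.040000, 1.863727) = -0.433479
  u ← 1.474062 + (0.52/6)·(k1 + 2k2 + 2k3 + k4) = 1.667818
u(2.04) ≈ 1.6678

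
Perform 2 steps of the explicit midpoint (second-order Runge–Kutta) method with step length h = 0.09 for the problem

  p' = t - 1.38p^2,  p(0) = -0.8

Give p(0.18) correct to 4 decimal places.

-0.9783

Midpoint: k1 = f(t_n, p_n); k2 = f(t_n + h/2, p_n + (h/2)·k1); p_{n+1} = p_n + h·k2.
t=0.000000, p=-0.800000:
  k1 = f(0.000000, -0.800000) = -0.883200
  k2 = f(0.045000, -0.839744) = -0.928135
  p ← -0.800000 + 0.09·(-0.928135) = -0.883532
t=0.090000, p=-0.883532:
  k1 = f(0.090000, -0.883532) = -0.987268
  k2 = f(0.135000, -0.927959) = -1.053329
  p ← -0.883532 + 0.09·(-1.053329) = -0.978332
p(0.18) ≈ -0.9783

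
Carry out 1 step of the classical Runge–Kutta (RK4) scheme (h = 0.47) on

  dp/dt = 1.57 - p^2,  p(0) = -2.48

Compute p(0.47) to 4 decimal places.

-23.3600

RK4: k1 = f(t_n, p_n); k2 = f(t_n + h/2, p_n + (h/2)·k1); k3 = f(t_n + h/2, p_n + (h/2)·k2); k4 = f(t_n + h, p_n + h·k3); p_{n+1} = p_n + (h/6)·(k1 + 2k2 + 2k3 + k4).
t=0.000000, p=-2.480000:
  k1 = f(0.000000, -2.480000) = -4.580400
  k2 = f(0.235000, -3.556394) = -11.077938
  k3 = f(0.235000, -5.083315) = -24.270096
  k4 = f(0.470000, -13.886945) = -191.277250
  p ← -2.480000 + (0.47/6)·(k1 + 2k2 + 2k3 + k4) = -23.360041
p(0.47) ≈ -23.3600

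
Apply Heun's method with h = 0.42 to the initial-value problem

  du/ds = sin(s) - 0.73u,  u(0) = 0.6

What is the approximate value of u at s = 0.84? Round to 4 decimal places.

Heun: k1 = f(s_n, u_n); k2 = f(s_n + h, u_n + h·k1); u_{n+1} = u_n + (h/2)·(k1 + k2).
s=0.000000, u=0.600000:
  k1 = f(0.000000, 0.600000) = -0.438000
  k2 = f(0.420000, 0.416040) = 0.104051
  u ← 0.600000 + (0.42/2)·(-0.438000 + 0.104051) = 0.529871
s=0.420000, u=0.529871:
  k1 = f(0.420000, 0.529871) = 0.020955
  k2 = f(0.840000, 0.538672) = 0.351413
  u ← 0.529871 + (0.42/2)·(0.020955 + 0.351413) = 0.608068
u(0.84) ≈ 0.6081

0.6081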